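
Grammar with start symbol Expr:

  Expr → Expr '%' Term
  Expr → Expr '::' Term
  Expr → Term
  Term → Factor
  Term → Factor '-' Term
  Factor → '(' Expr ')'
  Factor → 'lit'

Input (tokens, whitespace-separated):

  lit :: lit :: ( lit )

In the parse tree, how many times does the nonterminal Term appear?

4

[Expr [Expr [Expr [Term [Factor lit]]] :: [Term [Factor lit]]] :: [Term [Factor ( [Expr [Term [Factor lit]]] )]]]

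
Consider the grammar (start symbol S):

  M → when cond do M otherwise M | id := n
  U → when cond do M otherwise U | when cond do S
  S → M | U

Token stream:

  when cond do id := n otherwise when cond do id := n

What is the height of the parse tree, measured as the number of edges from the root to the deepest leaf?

[S [U when cond do [M id := n] otherwise [U when cond do [S [M id := n]]]]]

5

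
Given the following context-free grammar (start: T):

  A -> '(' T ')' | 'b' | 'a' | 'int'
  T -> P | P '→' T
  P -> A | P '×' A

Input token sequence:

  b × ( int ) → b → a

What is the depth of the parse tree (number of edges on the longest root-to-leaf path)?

6

[T [P [P [A b]] × [A ( [T [P [A int]]] )]] → [T [P [A b]] → [T [P [A a]]]]]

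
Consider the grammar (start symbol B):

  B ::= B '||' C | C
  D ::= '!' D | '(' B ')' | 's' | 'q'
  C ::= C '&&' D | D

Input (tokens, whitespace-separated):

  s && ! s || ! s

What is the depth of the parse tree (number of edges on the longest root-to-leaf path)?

[B [B [C [C [D s]] && [D ! [D s]]]] || [C [D ! [D s]]]]

5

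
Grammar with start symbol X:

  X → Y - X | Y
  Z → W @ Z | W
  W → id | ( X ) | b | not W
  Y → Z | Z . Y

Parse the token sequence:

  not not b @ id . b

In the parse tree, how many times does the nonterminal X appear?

1

[X [Y [Z [W not [W not [W b]]] @ [Z [W id]]] . [Y [Z [W b]]]]]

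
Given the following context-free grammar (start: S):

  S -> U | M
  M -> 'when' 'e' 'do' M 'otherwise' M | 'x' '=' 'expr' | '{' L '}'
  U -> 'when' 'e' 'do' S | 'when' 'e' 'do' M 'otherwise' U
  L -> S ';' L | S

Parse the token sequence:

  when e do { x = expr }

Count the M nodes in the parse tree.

2

[S [U when e do [S [M { [L [S [M x = expr]]] }]]]]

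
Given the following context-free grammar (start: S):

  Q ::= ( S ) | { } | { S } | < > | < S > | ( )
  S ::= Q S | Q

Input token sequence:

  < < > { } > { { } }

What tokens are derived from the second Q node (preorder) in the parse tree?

[S [Q < [S [Q < >] [S [Q { }]]] >] [S [Q { [S [Q { }]] }]]]

< >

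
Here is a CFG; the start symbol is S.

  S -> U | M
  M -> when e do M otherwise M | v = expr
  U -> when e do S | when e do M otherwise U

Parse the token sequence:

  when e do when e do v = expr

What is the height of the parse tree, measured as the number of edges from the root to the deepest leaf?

6

[S [U when e do [S [U when e do [S [M v = expr]]]]]]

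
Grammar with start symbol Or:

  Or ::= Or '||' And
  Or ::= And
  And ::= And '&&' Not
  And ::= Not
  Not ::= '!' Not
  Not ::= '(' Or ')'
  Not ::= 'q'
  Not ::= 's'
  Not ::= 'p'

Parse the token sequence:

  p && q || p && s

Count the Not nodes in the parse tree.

[Or [Or [And [And [Not p]] && [Not q]]] || [And [And [Not p]] && [Not s]]]

4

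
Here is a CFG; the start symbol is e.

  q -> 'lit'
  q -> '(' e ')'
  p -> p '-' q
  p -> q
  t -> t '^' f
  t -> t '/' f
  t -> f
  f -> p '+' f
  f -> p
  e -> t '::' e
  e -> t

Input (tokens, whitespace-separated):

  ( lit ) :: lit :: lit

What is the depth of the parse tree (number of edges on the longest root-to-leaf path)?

10

[e [t [f [p [q ( [e [t [f [p [q lit]]]]] )]]]] :: [e [t [f [p [q lit]]]] :: [e [t [f [p [q lit]]]]]]]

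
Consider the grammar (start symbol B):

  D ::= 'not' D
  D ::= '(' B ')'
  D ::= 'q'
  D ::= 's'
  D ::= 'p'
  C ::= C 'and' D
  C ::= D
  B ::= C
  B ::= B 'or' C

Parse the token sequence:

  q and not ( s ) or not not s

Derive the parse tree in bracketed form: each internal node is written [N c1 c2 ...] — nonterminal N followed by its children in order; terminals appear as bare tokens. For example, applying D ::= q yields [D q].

B
B or C
C or C
C and D or C
D and D or C
q and D or C
q and not D or C
q and not ( B ) or C
q and not ( C ) or C
q and not ( D ) or C
q and not ( s ) or C
q and not ( s ) or D
q and not ( s ) or not D
q and not ( s ) or not not D
q and not ( s ) or not not s

[B [B [C [C [D q]] and [D not [D ( [B [C [D s]]] )]]]] or [C [D not [D not [D s]]]]]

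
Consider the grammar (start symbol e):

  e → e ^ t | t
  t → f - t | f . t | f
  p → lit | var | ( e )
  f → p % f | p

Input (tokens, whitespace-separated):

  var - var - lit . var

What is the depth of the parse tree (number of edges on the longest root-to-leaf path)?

7

[e [t [f [p var]] - [t [f [p var]] - [t [f [p lit]] . [t [f [p var]]]]]]]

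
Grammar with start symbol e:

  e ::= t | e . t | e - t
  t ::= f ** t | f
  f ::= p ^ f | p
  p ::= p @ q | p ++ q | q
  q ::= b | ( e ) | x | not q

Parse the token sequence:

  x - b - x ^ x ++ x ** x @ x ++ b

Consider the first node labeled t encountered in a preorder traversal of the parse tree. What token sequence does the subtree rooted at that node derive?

[e [e [e [t [f [p [q x]]]]] - [t [f [p [q b]]]]] - [t [f [p [q x]] ^ [f [p [p [q x]] ++ [q x]]]] ** [t [f [p [p [p [q x]] @ [q x]] ++ [q b]]]]]]

x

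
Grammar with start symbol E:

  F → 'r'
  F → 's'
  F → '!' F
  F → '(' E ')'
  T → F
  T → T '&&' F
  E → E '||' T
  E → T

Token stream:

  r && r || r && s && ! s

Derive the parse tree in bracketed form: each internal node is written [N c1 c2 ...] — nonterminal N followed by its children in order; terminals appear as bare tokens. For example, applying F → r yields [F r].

E
E || T
T || T
T && F || T
F && F || T
r && F || T
r && r || T
r && r || T && F
r && r || T && F && F
r && r || F && F && F
r && r || r && F && F
r && r || r && s && F
r && r || r && s && ! F
r && r || r && s && ! s

[E [E [T [T [F r]] && [F r]]] || [T [T [T [F r]] && [F s]] && [F ! [F s]]]]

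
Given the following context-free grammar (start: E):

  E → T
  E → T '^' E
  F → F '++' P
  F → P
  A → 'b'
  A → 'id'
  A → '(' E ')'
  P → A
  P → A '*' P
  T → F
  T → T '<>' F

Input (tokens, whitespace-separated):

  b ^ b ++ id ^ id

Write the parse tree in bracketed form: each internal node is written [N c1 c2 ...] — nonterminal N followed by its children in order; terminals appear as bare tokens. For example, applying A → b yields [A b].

E
T ^ E
F ^ E
P ^ E
A ^ E
b ^ E
b ^ T ^ E
b ^ F ^ E
b ^ F ++ P ^ E
b ^ P ++ P ^ E
b ^ A ++ P ^ E
b ^ b ++ P ^ E
b ^ b ++ A ^ E
b ^ b ++ id ^ E
b ^ b ++ id ^ T
b ^ b ++ id ^ F
b ^ b ++ id ^ P
b ^ b ++ id ^ A
b ^ b ++ id ^ id

[E [T [F [P [A b]]]] ^ [E [T [F [F [P [A b]]] ++ [P [A id]]]] ^ [E [T [F [P [A id]]]]]]]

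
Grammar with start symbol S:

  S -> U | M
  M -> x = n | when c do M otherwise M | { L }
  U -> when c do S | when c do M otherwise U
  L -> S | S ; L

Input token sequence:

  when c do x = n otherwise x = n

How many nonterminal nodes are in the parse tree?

[S [M when c do [M x = n] otherwise [M x = n]]]

4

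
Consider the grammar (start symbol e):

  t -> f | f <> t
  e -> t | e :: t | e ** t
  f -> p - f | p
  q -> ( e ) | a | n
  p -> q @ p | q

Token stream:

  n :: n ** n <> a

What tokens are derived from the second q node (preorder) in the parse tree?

n

[e [e [e [t [f [p [q n]]]]] :: [t [f [p [q n]]]]] ** [t [f [p [q n]]] <> [t [f [p [q a]]]]]]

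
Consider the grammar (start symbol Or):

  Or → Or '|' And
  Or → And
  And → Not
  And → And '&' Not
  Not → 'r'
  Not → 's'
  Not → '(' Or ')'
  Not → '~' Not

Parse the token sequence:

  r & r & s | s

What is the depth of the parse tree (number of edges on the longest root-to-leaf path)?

6

[Or [Or [And [And [And [Not r]] & [Not r]] & [Not s]]] | [And [Not s]]]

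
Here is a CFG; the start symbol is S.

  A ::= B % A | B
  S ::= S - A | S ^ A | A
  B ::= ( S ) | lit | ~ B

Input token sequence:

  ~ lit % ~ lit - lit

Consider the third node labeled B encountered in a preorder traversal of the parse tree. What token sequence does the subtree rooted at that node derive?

~ lit

[S [S [A [B ~ [B lit]] % [A [B ~ [B lit]]]]] - [A [B lit]]]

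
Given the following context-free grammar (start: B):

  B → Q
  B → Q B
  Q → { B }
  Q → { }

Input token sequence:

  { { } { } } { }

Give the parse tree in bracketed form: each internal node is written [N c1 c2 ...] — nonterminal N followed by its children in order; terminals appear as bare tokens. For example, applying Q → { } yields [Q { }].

[B [Q { [B [Q { }] [B [Q { }]]] }] [B [Q { }]]]

B
Q B
{ B } B
{ Q B } B
{ { } B } B
{ { } Q } B
{ { } { } } B
{ { } { } } Q
{ { } { } } { }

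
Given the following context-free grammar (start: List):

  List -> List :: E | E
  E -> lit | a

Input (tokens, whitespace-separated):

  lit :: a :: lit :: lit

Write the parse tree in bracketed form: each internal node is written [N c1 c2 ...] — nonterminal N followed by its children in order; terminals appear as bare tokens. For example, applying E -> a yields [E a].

[List [List [List [List [E lit]] :: [E a]] :: [E lit]] :: [E lit]]

List
List :: E
List :: E :: E
List :: E :: E :: E
E :: E :: E :: E
lit :: E :: E :: E
lit :: a :: E :: E
lit :: a :: lit :: E
lit :: a :: lit :: lit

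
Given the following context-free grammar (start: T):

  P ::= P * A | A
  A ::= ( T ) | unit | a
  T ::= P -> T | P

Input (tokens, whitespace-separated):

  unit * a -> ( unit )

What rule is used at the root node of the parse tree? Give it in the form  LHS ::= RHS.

[T [P [P [A unit]] * [A a]] -> [T [P [A ( [T [P [A unit]]] )]]]]

T ::= P -> T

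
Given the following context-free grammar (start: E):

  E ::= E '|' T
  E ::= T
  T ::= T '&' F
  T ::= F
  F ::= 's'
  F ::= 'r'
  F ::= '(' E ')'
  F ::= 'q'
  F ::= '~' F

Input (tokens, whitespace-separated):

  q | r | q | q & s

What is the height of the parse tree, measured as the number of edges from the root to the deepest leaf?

6

[E [E [E [E [T [F q]]] | [T [F r]]] | [T [F q]]] | [T [T [F q]] & [F s]]]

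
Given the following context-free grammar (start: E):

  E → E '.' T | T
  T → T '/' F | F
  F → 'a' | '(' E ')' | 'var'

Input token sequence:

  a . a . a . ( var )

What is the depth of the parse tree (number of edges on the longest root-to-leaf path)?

[E [E [E [E [T [F a]]] . [T [F a]]] . [T [F a]]] . [T [F ( [E [T [F var]]] )]]]

6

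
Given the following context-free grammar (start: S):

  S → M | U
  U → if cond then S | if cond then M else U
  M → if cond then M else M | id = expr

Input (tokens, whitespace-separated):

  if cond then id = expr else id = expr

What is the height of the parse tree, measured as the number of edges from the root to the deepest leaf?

3

[S [M if cond then [M id = expr] else [M id = expr]]]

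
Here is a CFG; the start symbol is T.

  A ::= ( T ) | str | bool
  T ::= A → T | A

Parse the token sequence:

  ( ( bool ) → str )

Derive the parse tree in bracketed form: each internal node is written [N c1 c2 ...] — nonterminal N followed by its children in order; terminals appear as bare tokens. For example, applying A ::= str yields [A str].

T
A
( T )
( A → T )
( ( T ) → T )
( ( A ) → T )
( ( bool ) → T )
( ( bool ) → A )
( ( bool ) → str )

[T [A ( [T [A ( [T [A bool]] )] → [T [A str]]] )]]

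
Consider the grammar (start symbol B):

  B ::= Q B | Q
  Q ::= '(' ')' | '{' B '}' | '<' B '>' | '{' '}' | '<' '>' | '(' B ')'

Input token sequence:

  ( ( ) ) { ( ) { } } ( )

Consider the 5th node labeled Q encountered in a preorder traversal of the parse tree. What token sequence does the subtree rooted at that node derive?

[B [Q ( [B [Q ( )]] )] [B [Q { [B [Q ( )] [B [Q { }]]] }] [B [Q ( )]]]]

{ }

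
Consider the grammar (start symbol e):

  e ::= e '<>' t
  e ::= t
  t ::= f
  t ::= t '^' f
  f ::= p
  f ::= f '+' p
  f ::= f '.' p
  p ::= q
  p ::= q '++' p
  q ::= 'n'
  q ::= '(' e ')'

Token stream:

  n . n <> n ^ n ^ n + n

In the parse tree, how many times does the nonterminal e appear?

2

[e [e [t [f [f [p [q n]]] . [p [q n]]]]] <> [t [t [t [f [p [q n]]]] ^ [f [p [q n]]]] ^ [f [f [p [q n]]] + [p [q n]]]]]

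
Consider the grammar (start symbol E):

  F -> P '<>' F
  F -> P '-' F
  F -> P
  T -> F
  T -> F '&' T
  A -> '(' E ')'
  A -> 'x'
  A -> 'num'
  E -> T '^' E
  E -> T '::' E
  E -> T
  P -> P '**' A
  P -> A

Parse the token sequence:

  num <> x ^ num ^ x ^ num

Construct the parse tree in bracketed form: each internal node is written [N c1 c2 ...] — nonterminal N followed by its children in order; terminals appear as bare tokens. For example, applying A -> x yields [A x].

E
T ^ E
F ^ E
P <> F ^ E
A <> F ^ E
num <> F ^ E
num <> P ^ E
num <> A ^ E
num <> x ^ E
num <> x ^ T ^ E
num <> x ^ F ^ E
num <> x ^ P ^ E
num <> x ^ A ^ E
num <> x ^ num ^ E
num <> x ^ num ^ T ^ E
num <> x ^ num ^ F ^ E
num <> x ^ num ^ P ^ E
num <> x ^ num ^ A ^ E
num <> x ^ num ^ x ^ E
num <> x ^ num ^ x ^ T
num <> x ^ num ^ x ^ F
num <> x ^ num ^ x ^ P
num <> x ^ num ^ x ^ A
num <> x ^ num ^ x ^ num

[E [T [F [P [A num]] <> [F [P [A x]]]]] ^ [E [T [F [P [A num]]]] ^ [E [T [F [P [A x]]]] ^ [E [T [F [P [A num]]]]]]]]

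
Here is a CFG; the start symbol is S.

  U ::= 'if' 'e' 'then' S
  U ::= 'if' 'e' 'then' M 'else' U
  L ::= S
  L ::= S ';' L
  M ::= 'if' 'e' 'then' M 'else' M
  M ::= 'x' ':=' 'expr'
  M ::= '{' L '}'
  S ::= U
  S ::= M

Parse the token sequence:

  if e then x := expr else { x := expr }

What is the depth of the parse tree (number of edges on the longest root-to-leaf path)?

6

[S [M if e then [M x := expr] else [M { [L [S [M x := expr]]] }]]]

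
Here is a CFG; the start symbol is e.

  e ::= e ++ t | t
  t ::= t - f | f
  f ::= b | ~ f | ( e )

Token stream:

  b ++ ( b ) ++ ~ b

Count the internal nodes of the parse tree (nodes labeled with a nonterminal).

13

[e [e [e [t [f b]]] ++ [t [f ( [e [t [f b]]] )]]] ++ [t [f ~ [f b]]]]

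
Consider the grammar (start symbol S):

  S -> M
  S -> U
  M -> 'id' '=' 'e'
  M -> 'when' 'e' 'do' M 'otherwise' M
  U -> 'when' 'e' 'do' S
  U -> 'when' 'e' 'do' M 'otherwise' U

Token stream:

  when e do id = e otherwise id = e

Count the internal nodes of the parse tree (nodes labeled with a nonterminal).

[S [M when e do [M id = e] otherwise [M id = e]]]

4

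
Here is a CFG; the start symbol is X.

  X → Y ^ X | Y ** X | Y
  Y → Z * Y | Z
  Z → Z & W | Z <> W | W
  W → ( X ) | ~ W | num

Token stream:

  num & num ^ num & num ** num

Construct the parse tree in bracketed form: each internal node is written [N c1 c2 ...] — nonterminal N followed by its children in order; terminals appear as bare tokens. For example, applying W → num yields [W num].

[X [Y [Z [Z [W num]] & [W num]]] ^ [X [Y [Z [Z [W num]] & [W num]]] ** [X [Y [Z [W num]]]]]]

X
Y ^ X
Z ^ X
Z & W ^ X
W & W ^ X
num & W ^ X
num & num ^ X
num & num ^ Y ** X
num & num ^ Z ** X
num & num ^ Z & W ** X
num & num ^ W & W ** X
num & num ^ num & W ** X
num & num ^ num & num ** X
num & num ^ num & num ** Y
num & num ^ num & num ** Z
num & num ^ num & num ** W
num & num ^ num & num ** num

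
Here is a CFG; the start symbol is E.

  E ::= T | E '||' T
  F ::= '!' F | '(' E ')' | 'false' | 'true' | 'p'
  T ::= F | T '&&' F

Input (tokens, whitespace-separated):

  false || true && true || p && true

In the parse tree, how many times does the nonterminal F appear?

[E [E [E [T [F false]]] || [T [T [F true]] && [F true]]] || [T [T [F p]] && [F true]]]

5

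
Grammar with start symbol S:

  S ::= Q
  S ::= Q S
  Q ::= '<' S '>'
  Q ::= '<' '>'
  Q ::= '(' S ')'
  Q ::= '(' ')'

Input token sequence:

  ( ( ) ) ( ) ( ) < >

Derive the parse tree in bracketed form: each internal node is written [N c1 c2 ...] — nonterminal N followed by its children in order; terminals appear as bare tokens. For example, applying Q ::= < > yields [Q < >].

S
Q S
( S ) S
( Q ) S
( ( ) ) S
( ( ) ) Q S
( ( ) ) ( ) S
( ( ) ) ( ) Q S
( ( ) ) ( ) ( ) S
( ( ) ) ( ) ( ) Q
( ( ) ) ( ) ( ) < >

[S [Q ( [S [Q ( )]] )] [S [Q ( )] [S [Q ( )] [S [Q < >]]]]]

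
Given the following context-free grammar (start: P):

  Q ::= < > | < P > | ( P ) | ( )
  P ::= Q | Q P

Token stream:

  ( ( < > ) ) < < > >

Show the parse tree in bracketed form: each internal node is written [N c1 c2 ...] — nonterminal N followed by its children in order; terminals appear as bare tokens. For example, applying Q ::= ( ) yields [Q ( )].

P
Q P
( P ) P
( Q ) P
( ( P ) ) P
( ( Q ) ) P
( ( < > ) ) P
( ( < > ) ) Q
( ( < > ) ) < P >
( ( < > ) ) < Q >
( ( < > ) ) < < > >

[P [Q ( [P [Q ( [P [Q < >]] )]] )] [P [Q < [P [Q < >]] >]]]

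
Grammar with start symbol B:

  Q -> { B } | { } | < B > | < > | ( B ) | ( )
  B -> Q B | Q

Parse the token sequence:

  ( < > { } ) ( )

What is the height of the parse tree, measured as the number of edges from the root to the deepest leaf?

5

[B [Q ( [B [Q < >] [B [Q { }]]] )] [B [Q ( )]]]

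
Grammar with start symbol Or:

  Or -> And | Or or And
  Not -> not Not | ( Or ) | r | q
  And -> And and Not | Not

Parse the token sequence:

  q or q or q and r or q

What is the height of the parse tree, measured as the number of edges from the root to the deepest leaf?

6

[Or [Or [Or [Or [And [Not q]]] or [And [Not q]]] or [And [And [Not q]] and [Not r]]] or [And [Not q]]]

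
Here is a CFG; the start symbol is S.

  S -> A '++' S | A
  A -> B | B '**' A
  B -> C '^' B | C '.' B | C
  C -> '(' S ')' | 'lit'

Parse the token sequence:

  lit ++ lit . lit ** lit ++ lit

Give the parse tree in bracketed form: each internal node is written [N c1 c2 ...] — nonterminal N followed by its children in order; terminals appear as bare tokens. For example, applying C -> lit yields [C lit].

[S [A [B [C lit]]] ++ [S [A [B [C lit] . [B [C lit]]] ** [A [B [C lit]]]] ++ [S [A [B [C lit]]]]]]

S
A ++ S
B ++ S
C ++ S
lit ++ S
lit ++ A ++ S
lit ++ B ** A ++ S
lit ++ C . B ** A ++ S
lit ++ lit . B ** A ++ S
lit ++ lit . C ** A ++ S
lit ++ lit . lit ** A ++ S
lit ++ lit . lit ** B ++ S
lit ++ lit . lit ** C ++ S
lit ++ lit . lit ** lit ++ S
lit ++ lit . lit ** lit ++ A
lit ++ lit . lit ** lit ++ B
lit ++ lit . lit ** lit ++ C
lit ++ lit . lit ** lit ++ lit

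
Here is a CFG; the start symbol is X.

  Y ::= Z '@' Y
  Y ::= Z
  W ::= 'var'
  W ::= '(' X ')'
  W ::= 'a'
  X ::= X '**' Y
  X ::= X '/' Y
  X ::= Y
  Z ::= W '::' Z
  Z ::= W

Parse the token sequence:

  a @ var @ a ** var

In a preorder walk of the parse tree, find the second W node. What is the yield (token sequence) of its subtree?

[X [X [Y [Z [W a]] @ [Y [Z [W var]] @ [Y [Z [W a]]]]]] ** [Y [Z [W var]]]]

var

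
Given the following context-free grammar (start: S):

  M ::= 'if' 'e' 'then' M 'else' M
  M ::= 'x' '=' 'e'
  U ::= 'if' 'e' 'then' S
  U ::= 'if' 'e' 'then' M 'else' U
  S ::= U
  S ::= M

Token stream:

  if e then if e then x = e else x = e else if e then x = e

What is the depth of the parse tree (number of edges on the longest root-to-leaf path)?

5

[S [U if e then [M if e then [M x = e] else [M x = e]] else [U if e then [S [M x = e]]]]]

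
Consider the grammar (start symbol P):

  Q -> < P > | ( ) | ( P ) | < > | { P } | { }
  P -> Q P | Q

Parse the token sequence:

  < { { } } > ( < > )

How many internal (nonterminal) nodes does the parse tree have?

[P [Q < [P [Q { [P [Q { }]] }]] >] [P [Q ( [P [Q < >]] )]]]

10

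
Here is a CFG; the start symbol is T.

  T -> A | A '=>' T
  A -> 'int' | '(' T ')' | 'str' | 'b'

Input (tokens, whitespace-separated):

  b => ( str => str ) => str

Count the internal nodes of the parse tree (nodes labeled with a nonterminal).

10

[T [A b] => [T [A ( [T [A str] => [T [A str]]] )] => [T [A str]]]]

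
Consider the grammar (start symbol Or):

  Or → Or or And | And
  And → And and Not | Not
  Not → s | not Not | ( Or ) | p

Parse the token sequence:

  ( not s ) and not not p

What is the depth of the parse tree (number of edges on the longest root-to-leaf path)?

[Or [And [And [Not ( [Or [And [Not not [Not s]]]] )]] and [Not not [Not not [Not p]]]]]

8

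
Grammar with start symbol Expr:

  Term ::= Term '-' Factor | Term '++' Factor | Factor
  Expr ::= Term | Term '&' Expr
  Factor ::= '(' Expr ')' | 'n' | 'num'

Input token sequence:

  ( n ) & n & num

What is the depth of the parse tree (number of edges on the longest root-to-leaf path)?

6

[Expr [Term [Factor ( [Expr [Term [Factor n]]] )]] & [Expr [Term [Factor n]] & [Expr [Term [Factor num]]]]]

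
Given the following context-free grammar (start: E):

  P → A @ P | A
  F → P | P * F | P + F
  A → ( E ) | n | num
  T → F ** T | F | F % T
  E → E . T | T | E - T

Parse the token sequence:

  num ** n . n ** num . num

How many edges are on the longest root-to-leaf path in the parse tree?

[E [E [E [T [F [P [A num]]] ** [T [F [P [A n]]]]]] . [T [F [P [A n]]] ** [T [F [P [A num]]]]]] . [T [F [P [A num]]]]]

8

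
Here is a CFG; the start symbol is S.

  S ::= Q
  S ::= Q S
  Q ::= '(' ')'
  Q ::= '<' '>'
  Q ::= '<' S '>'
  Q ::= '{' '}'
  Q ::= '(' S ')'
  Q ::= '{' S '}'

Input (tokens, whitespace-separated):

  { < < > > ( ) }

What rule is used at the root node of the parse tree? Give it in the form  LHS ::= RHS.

[S [Q { [S [Q < [S [Q < >]] >] [S [Q ( )]]] }]]

S ::= Q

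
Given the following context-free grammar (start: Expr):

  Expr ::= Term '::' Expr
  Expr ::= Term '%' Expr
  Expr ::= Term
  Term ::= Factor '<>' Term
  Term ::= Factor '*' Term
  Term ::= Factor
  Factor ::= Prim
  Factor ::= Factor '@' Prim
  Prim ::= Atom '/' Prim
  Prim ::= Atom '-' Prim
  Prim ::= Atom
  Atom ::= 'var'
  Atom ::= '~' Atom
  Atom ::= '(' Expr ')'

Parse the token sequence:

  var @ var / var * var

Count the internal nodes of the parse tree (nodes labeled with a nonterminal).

[Expr [Term [Factor [Factor [Prim [Atom var]]] @ [Prim [Atom var] / [Prim [Atom var]]]] * [Term [Factor [Prim [Atom var]]]]]]

14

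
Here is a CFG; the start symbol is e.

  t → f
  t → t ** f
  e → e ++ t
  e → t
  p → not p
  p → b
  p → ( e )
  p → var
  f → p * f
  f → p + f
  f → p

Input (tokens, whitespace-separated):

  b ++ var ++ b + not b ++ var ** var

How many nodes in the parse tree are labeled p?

[e [e [e [e [t [f [p b]]]] ++ [t [f [p var]]]] ++ [t [f [p b] + [f [p not [p b]]]]]] ++ [t [t [f [p var]]] ** [f [p var]]]]

7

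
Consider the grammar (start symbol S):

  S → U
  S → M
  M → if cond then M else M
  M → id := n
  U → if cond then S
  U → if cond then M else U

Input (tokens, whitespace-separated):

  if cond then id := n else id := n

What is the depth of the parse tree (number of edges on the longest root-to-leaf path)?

[S [M if cond then [M id := n] else [M id := n]]]

3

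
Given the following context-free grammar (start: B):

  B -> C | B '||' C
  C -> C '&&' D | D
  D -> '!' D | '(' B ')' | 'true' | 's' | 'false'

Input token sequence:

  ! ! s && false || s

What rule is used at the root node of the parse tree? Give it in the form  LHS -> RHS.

B -> B '||' C

[B [B [C [C [D ! [D ! [D s]]]] && [D false]]] || [C [D s]]]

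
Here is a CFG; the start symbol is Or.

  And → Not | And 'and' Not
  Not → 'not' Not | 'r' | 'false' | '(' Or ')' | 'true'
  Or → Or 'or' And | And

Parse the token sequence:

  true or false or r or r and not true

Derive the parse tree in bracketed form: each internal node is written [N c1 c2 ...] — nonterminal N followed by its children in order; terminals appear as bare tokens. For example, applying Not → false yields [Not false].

[Or [Or [Or [Or [And [Not true]]] or [And [Not false]]] or [And [Not r]]] or [And [And [Not r]] and [Not not [Not true]]]]

Or
Or or And
Or or And or And
Or or And or And or And
And or And or And or And
Not or And or And or And
true or And or And or And
true or Not or And or And
true or false or And or And
true or false or Not or And
true or false or r or And
true or false or r or And and Not
true or false or r or Not and Not
true or false or r or r and Not
true or false or r or r and not Not
true or false or r or r and not true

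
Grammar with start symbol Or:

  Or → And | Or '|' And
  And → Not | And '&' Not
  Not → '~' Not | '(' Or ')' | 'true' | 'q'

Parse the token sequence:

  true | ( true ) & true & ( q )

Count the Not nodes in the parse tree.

[Or [Or [And [Not true]]] | [And [And [And [Not ( [Or [And [Not true]]] )]] & [Not true]] & [Not ( [Or [And [Not q]]] )]]]

6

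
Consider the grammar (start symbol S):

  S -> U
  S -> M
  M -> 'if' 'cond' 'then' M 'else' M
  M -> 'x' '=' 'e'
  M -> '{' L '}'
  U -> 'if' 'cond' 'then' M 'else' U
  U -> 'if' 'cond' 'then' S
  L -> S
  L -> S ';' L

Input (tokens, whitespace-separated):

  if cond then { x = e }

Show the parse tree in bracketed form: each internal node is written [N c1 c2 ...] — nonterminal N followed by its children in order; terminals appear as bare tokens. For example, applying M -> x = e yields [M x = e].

[S [U if cond then [S [M { [L [S [M x = e]]] }]]]]

S
U
if cond then S
if cond then M
if cond then { L }
if cond then { S }
if cond then { M }
if cond then { x = e }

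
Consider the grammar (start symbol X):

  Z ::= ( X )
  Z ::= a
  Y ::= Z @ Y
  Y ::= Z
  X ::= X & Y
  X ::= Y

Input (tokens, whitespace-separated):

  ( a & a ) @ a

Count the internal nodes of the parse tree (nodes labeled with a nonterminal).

[X [Y [Z ( [X [X [Y [Z a]]] & [Y [Z a]]] )] @ [Y [Z a]]]]

11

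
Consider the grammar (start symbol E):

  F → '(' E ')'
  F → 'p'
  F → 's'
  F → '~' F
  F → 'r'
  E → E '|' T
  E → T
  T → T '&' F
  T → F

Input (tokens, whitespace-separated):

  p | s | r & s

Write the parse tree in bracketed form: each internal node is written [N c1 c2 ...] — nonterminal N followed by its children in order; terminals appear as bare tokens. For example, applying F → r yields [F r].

E
E | T
E | T | T
T | T | T
F | T | T
p | T | T
p | F | T
p | s | T
p | s | T & F
p | s | F & F
p | s | r & F
p | s | r & s

[E [E [E [T [F p]]] | [T [F s]]] | [T [T [F r]] & [F s]]]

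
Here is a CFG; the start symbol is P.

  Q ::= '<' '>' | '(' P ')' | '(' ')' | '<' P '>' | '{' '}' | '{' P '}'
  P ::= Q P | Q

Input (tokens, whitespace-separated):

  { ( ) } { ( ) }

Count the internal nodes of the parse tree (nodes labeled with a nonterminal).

8

[P [Q { [P [Q ( )]] }] [P [Q { [P [Q ( )]] }]]]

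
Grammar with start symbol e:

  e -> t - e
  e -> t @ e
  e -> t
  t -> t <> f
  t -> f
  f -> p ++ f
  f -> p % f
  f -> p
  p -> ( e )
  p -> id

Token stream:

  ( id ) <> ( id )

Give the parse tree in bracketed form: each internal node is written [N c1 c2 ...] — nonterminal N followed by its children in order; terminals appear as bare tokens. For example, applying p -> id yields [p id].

e
t
t <> f
f <> f
p <> f
( e ) <> f
( t ) <> f
( f ) <> f
( p ) <> f
( id ) <> f
( id ) <> p
( id ) <> ( e )
( id ) <> ( t )
( id ) <> ( f )
( id ) <> ( p )
( id ) <> ( id )

[e [t [t [f [p ( [e [t [f [p id]]]] )]]] <> [f [p ( [e [t [f [p id]]]] )]]]]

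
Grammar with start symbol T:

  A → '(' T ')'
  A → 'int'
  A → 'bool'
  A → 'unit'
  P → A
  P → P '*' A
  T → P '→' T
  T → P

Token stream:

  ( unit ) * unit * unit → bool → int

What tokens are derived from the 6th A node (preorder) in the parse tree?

[T [P [P [P [A ( [T [P [A unit]]] )]] * [A unit]] * [A unit]] → [T [P [A bool]] → [T [P [A int]]]]]

int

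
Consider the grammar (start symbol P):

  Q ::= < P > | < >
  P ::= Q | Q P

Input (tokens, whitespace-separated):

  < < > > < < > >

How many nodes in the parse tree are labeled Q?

4

[P [Q < [P [Q < >]] >] [P [Q < [P [Q < >]] >]]]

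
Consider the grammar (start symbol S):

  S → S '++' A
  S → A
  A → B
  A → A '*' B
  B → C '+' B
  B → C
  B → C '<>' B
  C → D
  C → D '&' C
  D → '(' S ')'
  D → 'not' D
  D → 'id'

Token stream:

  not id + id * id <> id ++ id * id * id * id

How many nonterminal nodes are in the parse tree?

33

[S [S [A [A [B [C [D not [D id]]] + [B [C [D id]]]]] * [B [C [D id]] <> [B [C [D id]]]]]] ++ [A [A [A [A [B [C [D id]]]] * [B [C [D id]]]] * [B [C [D id]]]] * [B [C [D id]]]]]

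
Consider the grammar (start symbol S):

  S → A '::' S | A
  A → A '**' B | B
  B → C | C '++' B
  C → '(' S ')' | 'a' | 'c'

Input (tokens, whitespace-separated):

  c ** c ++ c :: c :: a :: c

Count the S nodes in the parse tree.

[S [A [A [B [C c]]] ** [B [C c] ++ [B [C c]]]] :: [S [A [B [C c]]] :: [S [A [B [C a]]] :: [S [A [B [C c]]]]]]]

4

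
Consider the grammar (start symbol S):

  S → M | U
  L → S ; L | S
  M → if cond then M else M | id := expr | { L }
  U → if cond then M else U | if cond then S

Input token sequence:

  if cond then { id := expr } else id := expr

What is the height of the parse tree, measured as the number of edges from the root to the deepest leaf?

6

[S [M if cond then [M { [L [S [M id := expr]]] }] else [M id := expr]]]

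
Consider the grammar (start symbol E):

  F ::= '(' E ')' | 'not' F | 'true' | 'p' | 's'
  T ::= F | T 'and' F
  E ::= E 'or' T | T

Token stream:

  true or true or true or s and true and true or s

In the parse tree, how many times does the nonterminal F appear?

[E [E [E [E [E [T [F true]]] or [T [F true]]] or [T [F true]]] or [T [T [T [F s]] and [F true]] and [F true]]] or [T [F s]]]

7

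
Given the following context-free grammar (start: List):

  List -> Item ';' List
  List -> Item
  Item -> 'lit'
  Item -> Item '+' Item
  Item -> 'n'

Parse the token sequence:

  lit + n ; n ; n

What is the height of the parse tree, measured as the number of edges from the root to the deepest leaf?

4

[List [Item [Item lit] + [Item n]] ; [List [Item n] ; [List [Item n]]]]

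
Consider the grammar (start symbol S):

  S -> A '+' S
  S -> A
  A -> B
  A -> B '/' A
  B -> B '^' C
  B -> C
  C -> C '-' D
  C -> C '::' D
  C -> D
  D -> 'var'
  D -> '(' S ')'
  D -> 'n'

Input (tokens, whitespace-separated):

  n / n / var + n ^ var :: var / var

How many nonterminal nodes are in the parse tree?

[S [A [B [C [D n]]] / [A [B [C [D n]]] / [A [B [C [D var]]]]]] + [S [A [B [B [C [D n]]] ^ [C [C [D var]] :: [D var]]] / [A [B [C [D var]]]]]]]

27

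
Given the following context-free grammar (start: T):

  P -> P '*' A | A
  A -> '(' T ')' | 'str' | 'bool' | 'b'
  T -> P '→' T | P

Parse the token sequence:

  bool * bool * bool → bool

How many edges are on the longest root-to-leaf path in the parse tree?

[T [P [P [P [A bool]] * [A bool]] * [A bool]] → [T [P [A bool]]]]

5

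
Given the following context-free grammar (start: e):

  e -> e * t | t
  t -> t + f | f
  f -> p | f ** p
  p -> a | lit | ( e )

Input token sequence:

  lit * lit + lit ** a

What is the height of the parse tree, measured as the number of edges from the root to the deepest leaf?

5

[e [e [t [f [p lit]]]] * [t [t [f [p lit]]] + [f [f [p lit]] ** [p a]]]]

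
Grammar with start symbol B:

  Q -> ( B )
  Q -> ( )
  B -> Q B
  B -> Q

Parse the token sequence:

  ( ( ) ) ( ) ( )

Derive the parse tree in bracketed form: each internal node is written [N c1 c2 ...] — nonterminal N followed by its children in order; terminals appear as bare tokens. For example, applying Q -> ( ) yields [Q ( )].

B
Q B
( B ) B
( Q ) B
( ( ) ) B
( ( ) ) Q B
( ( ) ) ( ) B
( ( ) ) ( ) Q
( ( ) ) ( ) ( )

[B [Q ( [B [Q ( )]] )] [B [Q ( )] [B [Q ( )]]]]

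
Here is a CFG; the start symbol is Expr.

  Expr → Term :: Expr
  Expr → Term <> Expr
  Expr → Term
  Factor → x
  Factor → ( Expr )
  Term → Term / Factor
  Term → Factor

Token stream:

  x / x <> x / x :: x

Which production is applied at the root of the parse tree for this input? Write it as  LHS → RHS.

[Expr [Term [Term [Factor x]] / [Factor x]] <> [Expr [Term [Term [Factor x]] / [Factor x]] :: [Expr [Term [Factor x]]]]]

Expr → Term <> Expr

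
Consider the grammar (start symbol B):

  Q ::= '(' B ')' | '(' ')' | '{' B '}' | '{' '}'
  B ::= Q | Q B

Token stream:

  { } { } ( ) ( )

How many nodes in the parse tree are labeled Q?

4

[B [Q { }] [B [Q { }] [B [Q ( )] [B [Q ( )]]]]]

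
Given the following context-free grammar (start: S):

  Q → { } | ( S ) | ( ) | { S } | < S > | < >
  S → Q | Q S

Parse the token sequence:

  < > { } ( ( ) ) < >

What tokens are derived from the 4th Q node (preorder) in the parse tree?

[S [Q < >] [S [Q { }] [S [Q ( [S [Q ( )]] )] [S [Q < >]]]]]

( )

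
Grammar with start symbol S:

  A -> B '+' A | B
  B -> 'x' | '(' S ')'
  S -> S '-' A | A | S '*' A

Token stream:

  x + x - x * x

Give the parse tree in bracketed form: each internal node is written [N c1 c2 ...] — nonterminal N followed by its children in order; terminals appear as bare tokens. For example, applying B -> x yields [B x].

[S [S [S [A [B x] + [A [B x]]]] - [A [B x]]] * [A [B x]]]

S
S * A
S - A * A
A - A * A
B + A - A * A
x + A - A * A
x + B - A * A
x + x - A * A
x + x - B * A
x + x - x * A
x + x - x * B
x + x - x * x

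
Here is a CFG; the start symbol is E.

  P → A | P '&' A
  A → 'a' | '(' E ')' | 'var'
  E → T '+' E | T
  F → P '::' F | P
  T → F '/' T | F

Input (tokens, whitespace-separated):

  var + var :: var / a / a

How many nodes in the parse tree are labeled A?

5

[E [T [F [P [A var]]]] + [E [T [F [P [A var]] :: [F [P [A var]]]] / [T [F [P [A a]]] / [T [F [P [A a]]]]]]]]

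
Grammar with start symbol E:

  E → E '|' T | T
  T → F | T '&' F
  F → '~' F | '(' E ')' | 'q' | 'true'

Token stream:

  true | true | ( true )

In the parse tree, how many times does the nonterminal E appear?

4

[E [E [E [T [F true]]] | [T [F true]]] | [T [F ( [E [T [F true]]] )]]]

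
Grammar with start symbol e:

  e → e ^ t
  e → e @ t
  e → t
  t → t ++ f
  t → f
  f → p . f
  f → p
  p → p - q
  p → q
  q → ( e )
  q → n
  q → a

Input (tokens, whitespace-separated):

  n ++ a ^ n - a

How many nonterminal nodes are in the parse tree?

[e [e [t [t [f [p [q n]]]] ++ [f [p [q a]]]]] ^ [t [f [p [p [q n]] - [q a]]]]]

16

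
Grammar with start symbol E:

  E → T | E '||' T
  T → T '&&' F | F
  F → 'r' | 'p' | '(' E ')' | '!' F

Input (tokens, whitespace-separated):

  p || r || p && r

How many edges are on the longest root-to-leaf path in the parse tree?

5

[E [E [E [T [F p]]] || [T [F r]]] || [T [T [F p]] && [F r]]]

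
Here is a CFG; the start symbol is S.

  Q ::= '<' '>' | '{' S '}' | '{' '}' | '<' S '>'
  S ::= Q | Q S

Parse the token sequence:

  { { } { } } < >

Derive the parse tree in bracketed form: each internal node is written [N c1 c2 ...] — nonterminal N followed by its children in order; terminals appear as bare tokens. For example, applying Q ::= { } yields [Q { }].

[S [Q { [S [Q { }] [S [Q { }]]] }] [S [Q < >]]]

S
Q S
{ S } S
{ Q S } S
{ { } S } S
{ { } Q } S
{ { } { } } S
{ { } { } } Q
{ { } { } } < >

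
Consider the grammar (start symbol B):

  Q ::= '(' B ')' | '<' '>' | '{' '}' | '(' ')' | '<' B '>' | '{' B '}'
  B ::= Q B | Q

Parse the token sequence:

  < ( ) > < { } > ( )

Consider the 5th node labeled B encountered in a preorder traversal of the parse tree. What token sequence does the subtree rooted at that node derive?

( )

[B [Q < [B [Q ( )]] >] [B [Q < [B [Q { }]] >] [B [Q ( )]]]]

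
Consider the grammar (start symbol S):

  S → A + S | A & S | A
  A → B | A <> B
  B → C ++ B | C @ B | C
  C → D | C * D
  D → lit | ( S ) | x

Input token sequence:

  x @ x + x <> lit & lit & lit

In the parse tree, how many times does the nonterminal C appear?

6

[S [A [B [C [D x]] @ [B [C [D x]]]]] + [S [A [A [B [C [D x]]]] <> [B [C [D lit]]]] & [S [A [B [C [D lit]]]] & [S [A [B [C [D lit]]]]]]]]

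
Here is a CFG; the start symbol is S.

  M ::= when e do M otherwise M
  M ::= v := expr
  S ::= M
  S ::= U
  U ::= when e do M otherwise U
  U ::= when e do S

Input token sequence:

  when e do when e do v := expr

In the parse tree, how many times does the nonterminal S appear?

[S [U when e do [S [U when e do [S [M v := expr]]]]]]

3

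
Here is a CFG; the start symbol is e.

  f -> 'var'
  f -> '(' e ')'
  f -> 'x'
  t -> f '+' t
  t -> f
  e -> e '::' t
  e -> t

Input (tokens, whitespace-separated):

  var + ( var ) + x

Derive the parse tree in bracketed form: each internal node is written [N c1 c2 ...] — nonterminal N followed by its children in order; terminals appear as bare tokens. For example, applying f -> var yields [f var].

[e [t [f var] + [t [f ( [e [t [f var]]] )] + [t [f x]]]]]

e
t
f + t
var + t
var + f + t
var + ( e ) + t
var + ( t ) + t
var + ( f ) + t
var + ( var ) + t
var + ( var ) + f
var + ( var ) + x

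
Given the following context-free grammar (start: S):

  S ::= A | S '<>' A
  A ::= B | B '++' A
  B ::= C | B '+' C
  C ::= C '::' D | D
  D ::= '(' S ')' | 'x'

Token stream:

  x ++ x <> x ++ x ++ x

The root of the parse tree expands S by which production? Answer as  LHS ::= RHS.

S ::= S '<>' A

[S [S [A [B [C [D x]]] ++ [A [B [C [D x]]]]]] <> [A [B [C [D x]]] ++ [A [B [C [D x]]] ++ [A [B [C [D x]]]]]]]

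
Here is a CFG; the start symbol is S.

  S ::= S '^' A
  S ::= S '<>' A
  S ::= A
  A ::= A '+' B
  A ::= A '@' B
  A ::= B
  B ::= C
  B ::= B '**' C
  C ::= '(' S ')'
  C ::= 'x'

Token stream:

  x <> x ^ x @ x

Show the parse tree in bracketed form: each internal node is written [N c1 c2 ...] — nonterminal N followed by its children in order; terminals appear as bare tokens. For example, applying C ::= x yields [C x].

[S [S [S [A [B [C x]]]] <> [A [B [C x]]]] ^ [A [A [B [C x]]] @ [B [C x]]]]

S
S ^ A
S <> A ^ A
A <> A ^ A
B <> A ^ A
C <> A ^ A
x <> A ^ A
x <> B ^ A
x <> C ^ A
x <> x ^ A
x <> x ^ A @ B
x <> x ^ B @ B
x <> x ^ C @ B
x <> x ^ x @ B
x <> x ^ x @ C
x <> x ^ x @ x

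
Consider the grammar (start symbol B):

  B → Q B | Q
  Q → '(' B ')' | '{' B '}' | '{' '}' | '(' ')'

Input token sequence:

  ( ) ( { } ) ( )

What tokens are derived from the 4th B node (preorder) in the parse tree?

[B [Q ( )] [B [Q ( [B [Q { }]] )] [B [Q ( )]]]]

( )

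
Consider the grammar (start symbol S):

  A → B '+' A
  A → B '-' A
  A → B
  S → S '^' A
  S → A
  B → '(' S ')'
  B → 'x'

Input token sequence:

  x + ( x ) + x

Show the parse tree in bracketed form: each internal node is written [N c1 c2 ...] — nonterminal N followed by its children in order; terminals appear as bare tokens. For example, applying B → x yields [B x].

S
A
B + A
x + A
x + B + A
x + ( S ) + A
x + ( A ) + A
x + ( B ) + A
x + ( x ) + A
x + ( x ) + B
x + ( x ) + x

[S [A [B x] + [A [B ( [S [A [B x]]] )] + [A [B x]]]]]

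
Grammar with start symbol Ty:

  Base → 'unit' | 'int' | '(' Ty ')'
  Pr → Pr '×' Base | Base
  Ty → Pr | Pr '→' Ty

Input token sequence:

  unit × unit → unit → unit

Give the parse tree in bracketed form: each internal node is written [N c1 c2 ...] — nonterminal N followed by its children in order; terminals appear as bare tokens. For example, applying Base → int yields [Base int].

Ty
Pr → Ty
Pr × Base → Ty
Base × Base → Ty
unit × Base → Ty
unit × unit → Ty
unit × unit → Pr → Ty
unit × unit → Base → Ty
unit × unit → unit → Ty
unit × unit → unit → Pr
unit × unit → unit → Base
unit × unit → unit → unit

[Ty [Pr [Pr [Base unit]] × [Base unit]] → [Ty [Pr [Base unit]] → [Ty [Pr [Base unit]]]]]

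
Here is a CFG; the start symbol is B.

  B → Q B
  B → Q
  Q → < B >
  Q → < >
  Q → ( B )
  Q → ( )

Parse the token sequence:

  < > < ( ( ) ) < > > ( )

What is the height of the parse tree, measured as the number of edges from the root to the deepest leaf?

[B [Q < >] [B [Q < [B [Q ( [B [Q ( )]] )] [B [Q < >]]] >] [B [Q ( )]]]]

7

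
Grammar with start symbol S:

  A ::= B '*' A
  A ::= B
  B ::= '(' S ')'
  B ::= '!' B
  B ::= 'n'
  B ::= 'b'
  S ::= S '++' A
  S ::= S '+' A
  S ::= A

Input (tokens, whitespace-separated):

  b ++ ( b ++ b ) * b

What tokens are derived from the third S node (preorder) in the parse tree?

b ++ b

[S [S [A [B b]]] ++ [A [B ( [S [S [A [B b]]] ++ [A [B b]]] )] * [A [B b]]]]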